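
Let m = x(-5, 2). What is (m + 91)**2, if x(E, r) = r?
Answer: 8649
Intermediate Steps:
m = 2
(m + 91)**2 = (2 + 91)**2 = 93**2 = 8649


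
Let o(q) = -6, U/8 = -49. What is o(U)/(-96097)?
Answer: 6/96097 ≈ 6.2437e-5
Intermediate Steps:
U = -392 (U = 8*(-49) = -392)
o(U)/(-96097) = -6/(-96097) = -6*(-1/96097) = 6/96097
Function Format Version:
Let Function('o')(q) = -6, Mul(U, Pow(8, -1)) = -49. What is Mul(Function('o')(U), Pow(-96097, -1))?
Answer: Rational(6, 96097) ≈ 6.2437e-5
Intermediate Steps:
U = -392 (U = Mul(8, -49) = -392)
Mul(Function('o')(U), Pow(-96097, -1)) = Mul(-6, Pow(-96097, -1)) = Mul(-6, Rational(-1, 96097)) = Rational(6, 96097)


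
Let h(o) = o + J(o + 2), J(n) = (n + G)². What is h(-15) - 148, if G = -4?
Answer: 126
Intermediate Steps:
J(n) = (-4 + n)² (J(n) = (n - 4)² = (-4 + n)²)
h(o) = o + (-2 + o)² (h(o) = o + (-4 + (o + 2))² = o + (-4 + (2 + o))² = o + (-2 + o)²)
h(-15) - 148 = (-15 + (-2 - 15)²) - 148 = (-15 + (-17)²) - 148 = (-15 + 289) - 148 = 274 - 148 = 126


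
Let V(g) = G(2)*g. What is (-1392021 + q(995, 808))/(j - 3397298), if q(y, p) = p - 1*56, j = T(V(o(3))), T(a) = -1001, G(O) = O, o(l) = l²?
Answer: 1391269/3398299 ≈ 0.40940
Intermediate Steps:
V(g) = 2*g
j = -1001
q(y, p) = -56 + p (q(y, p) = p - 56 = -56 + p)
(-1392021 + q(995, 808))/(j - 3397298) = (-1392021 + (-56 + 808))/(-1001 - 3397298) = (-1392021 + 752)/(-3398299) = -1391269*(-1/3398299) = 1391269/3398299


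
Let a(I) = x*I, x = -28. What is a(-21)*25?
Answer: 14700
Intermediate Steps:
a(I) = -28*I
a(-21)*25 = -28*(-21)*25 = 588*25 = 14700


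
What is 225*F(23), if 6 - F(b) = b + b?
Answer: -9000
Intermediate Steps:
F(b) = 6 - 2*b (F(b) = 6 - (b + b) = 6 - 2*b)
225*F(23) = 225*(6 - 2*23) = 225*(6 - 46) = 225*(-40) = -9000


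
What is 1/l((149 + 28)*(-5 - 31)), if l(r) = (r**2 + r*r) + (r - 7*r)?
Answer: 1/81243000 ≈ 1.2309e-8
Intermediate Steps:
l(r) = -6*r + 2*r**2 (l(r) = (r**2 + r**2) - 6*r = 2*r**2 - 6*r = -6*r + 2*r**2)
1/l((149 + 28)*(-5 - 31)) = 1/(2*((149 + 28)*(-5 - 31))*(-3 + (149 + 28)*(-5 - 31))) = 1/(2*(177*(-36))*(-3 + 177*(-36))) = 1/(2*(-6372)*(-3 - 6372)) = 1/(2*(-6372)*(-6375)) = 1/81243000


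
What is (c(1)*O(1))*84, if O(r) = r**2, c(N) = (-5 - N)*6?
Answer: -3024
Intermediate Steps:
c(N) = -30 - 6*N
(c(1)*O(1))*84 = ((-30 - 6*1)*1**2)*84 = ((-30 - 6)*1)*84 = -36*1*84 = -36*84 = -3024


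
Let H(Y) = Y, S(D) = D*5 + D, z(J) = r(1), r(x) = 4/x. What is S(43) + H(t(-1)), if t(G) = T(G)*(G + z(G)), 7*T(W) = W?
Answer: 1803/7 ≈ 257.57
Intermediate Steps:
T(W) = W/7
z(J) = 4 (z(J) = 4/1 = 4*1 = 4)
t(G) = G*(4 + G)/7 (t(G) = (G/7)*(G + 4) = (G/7)*(4 + G) = G*(4 + G)/7)
S(D) = 6*D (S(D) = 5*D + D = 6*D)
S(43) + H(t(-1)) = 6*43 + (⅐)*(-1)*(4 - 1) = 258 + (⅐)*(-1)*3 = 258 - 3/7 = 1803/7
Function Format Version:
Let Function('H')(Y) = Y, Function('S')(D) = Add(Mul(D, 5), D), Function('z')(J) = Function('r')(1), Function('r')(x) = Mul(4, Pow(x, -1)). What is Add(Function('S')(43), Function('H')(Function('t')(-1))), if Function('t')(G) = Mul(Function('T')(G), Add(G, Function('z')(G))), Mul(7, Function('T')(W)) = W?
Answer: Rational(1803, 7) ≈ 257.57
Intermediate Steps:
Function('T')(W) = Mul(Rational(1, 7), W)
Function('z')(J) = 4 (Function('z')(J) = Mul(4, Pow(1, -1)) = Mul(4, 1) = 4)
Function('t')(G) = Mul(Rational(1, 7), G, Add(4, G)) (Function('t')(G) = Mul(Mul(Rational(1, 7), G), Add(G, 4)) = Mul(Mul(Rational(1, 7), G), Add(4, G)) = Mul(Rational(1, 7), G, Add(4, G)))
Function('S')(D) = Mul(6, D) (Function('S')(D) = Add(Mul(5, D), D) = Mul(6, D))
Add(Function('S')(43), Function('H')(Function('t')(-1))) = Add(Mul(6, 43), Mul(Rational(1, 7), -1, Add(4, -1))) = Add(258, Mul(Rational(1, 7), -1, 3)) = Add(258, Rational(-3, 7)) = Rational(1803, 7)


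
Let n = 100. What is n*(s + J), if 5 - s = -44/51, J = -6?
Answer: -700/51 ≈ -13.725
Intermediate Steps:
s = 299/51 (s = 5 - (-44)/51 = 5 - 1*(-44/51) = 5 + 44/51 = 299/51 ≈ 5.8627)
n*(s + J) = 100*(299/51 - 6) = 100*(-7/51) = -700/51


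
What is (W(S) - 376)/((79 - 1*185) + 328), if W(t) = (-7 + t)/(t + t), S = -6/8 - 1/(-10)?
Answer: -9623/5772 ≈ -1.6672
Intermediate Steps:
S = -13/20 (S = -6*1/8 - 1*(-1/10) = -3/4 + 1/10 = -13/20 ≈ -0.65000)
W(t) = (-7 + t)/(2*t) (W(t) = (-7 + t)/((2*t)) = (-7 + t)*(1/(2*t)) = (-7 + t)/(2*t))
(W(S) - 376)/((79 - 1*185) + 328) = ((-7 - 13/20)/(2*(-13/20)) - 376)/((79 - 1*185) + 328) = ((1/2)*(-20/13)*(-153/20) - 376)/((79 - 185) + 328) = (153/26 - 376)/(-106 + 328) = -9623/26/222 = -9623/26*1/222 = -9623/5772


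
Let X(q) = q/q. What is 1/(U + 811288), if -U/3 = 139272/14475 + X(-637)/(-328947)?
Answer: 529056425/429201857894697 ≈ 1.2327e-6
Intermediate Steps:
X(q) = 1
U = -15271030703/529056425 (U = -3*(139272/14475 + 1/(-328947)) = -3*(139272*(1/14475) + 1*(-1/328947)) = -3*(46424/4825 - 1/328947) = -3*15271030703/1587169275 = -15271030703/529056425 ≈ -28.865)
1/(U + 811288) = 1/(-15271030703/529056425 + 811288) = 1/(429201857894697/529056425) = 529056425/429201857894697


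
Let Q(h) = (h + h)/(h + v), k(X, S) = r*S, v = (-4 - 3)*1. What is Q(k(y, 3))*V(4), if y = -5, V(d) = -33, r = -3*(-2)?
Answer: -108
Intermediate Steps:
r = 6
v = -7 (v = -7*1 = -7)
k(X, S) = 6*S
Q(h) = 2*h/(-7 + h) (Q(h) = (h + h)/(h - 7) = (2*h)/(-7 + h) = 2*h/(-7 + h))
Q(k(y, 3))*V(4) = (2*(6*3)/(-7 + 6*3))*(-33) = (2*18/(-7 + 18))*(-33) = (2*18/11)*(-33) = (2*18*(1/11))*(-33) = (36/11)*(-33) = -108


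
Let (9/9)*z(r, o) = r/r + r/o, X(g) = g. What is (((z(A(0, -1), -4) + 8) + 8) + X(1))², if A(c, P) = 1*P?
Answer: 5329/16 ≈ 333.06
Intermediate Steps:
A(c, P) = P
z(r, o) = 1 + r/o (z(r, o) = r/r + r/o = 1 + r/o)
(((z(A(0, -1), -4) + 8) + 8) + X(1))² = ((((-4 - 1)/(-4) + 8) + 8) + 1)² = (((-¼*(-5) + 8) + 8) + 1)² = (((5/4 + 8) + 8) + 1)² = ((37/4 + 8) + 1)² = (69/4 + 1)² = (73/4)² = 5329/16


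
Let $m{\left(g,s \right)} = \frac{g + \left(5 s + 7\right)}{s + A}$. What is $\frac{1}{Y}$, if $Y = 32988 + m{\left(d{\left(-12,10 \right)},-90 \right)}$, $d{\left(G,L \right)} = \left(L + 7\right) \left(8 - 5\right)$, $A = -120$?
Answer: $\frac{15}{494848} \approx 3.0312 \cdot 10^{-5}$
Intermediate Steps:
$d{\left(G,L \right)} = 21 + 3 L$ ($d{\left(G,L \right)} = \left(7 + L\right) 3 = 21 + 3 L$)
$m{\left(g,s \right)} = \frac{7 + g + 5 s}{-120 + s}$ ($m{\left(g,s \right)} = \frac{g + \left(5 s + 7\right)}{s - 120} = \frac{g + \left(7 + 5 s\right)}{-120 + s} = \frac{7 + g + 5 s}{-120 + s}$)
$Y = \frac{494848}{15}$ ($Y = 32988 + \frac{7 + \left(21 + 3 \cdot 10\right) + 5 \left(-90\right)}{-120 - 90} = 32988 + \frac{7 + \left(21 + 30\right) - 450}{-210} = 32988 - \frac{7 + 51 - 450}{210} = 32988 - - \frac{28}{15} = 32988 + \frac{28}{15} = \frac{494848}{15} \approx 32990.0$)
$\frac{1}{Y} = \frac{1}{\frac{494848}{15}} = \frac{15}{494848}$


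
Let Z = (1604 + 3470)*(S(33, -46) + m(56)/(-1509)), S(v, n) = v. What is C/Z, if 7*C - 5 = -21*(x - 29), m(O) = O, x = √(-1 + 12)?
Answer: 463263/883350419 - 4527*√11/252385834 ≈ 0.00046495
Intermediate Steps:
x = √11 ≈ 3.3166
C = 614/7 - 3*√11 (C = 5/7 + (-21*(√11 - 29))/7 = 5/7 + (-21*(-29 + √11))/7 = 5/7 + (609 - 21*√11)/7 = 5/7 + (87 - 3*√11) = 614/7 - 3*√11 ≈ 77.764)
Z = 252385834/1509 (Z = (1604 + 3470)*(33 + 56/(-1509)) = 5074*(33 + 56*(-1/1509)) = 5074*(33 - 56/1509) = 5074*(49741/1509) = 252385834/1509 ≈ 1.6725e+5)
C/Z = (614/7 - 3*√11)/(252385834/1509) = (614/7 - 3*√11)*(1509/252385834) = 463263/883350419 - 4527*√11/252385834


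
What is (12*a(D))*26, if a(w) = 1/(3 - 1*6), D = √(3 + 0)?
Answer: -104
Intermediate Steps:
D = √3 ≈ 1.7320
a(w) = -⅓ (a(w) = 1/(3 - 6) = 1/(-3) = -⅓)
(12*a(D))*26 = (12*(-⅓))*26 = -4*26 = -104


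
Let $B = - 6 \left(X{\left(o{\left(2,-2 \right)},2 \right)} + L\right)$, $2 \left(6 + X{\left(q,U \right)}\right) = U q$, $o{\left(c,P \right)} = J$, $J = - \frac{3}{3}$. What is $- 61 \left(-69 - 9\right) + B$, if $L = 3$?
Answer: $4782$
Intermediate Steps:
$J = -1$ ($J = \left(-3\right) \frac{1}{3} = -1$)
$o{\left(c,P \right)} = -1$
$X{\left(q,U \right)} = -6 + \frac{U q}{2}$
$B = 24$ ($B = - 6 \left(\left(-6 + \frac{1}{2} \cdot 2 \left(-1\right)\right) + 3\right) = - 6 \left(\left(-6 - 1\right) + 3\right) = - 6 \left(-7 + 3\right) = \left(-6\right) \left(-4\right) = 24$)
$- 61 \left(-69 - 9\right) + B = - 61 \left(-69 - 9\right) + 24 = \left(-61\right) \left(-78\right) + 24 = 4758 + 24 = 4782$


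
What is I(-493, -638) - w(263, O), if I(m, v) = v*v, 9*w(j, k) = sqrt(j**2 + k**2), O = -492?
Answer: 407044 - sqrt(311233)/9 ≈ 4.0698e+5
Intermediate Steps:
w(j, k) = sqrt(j**2 + k**2)/9
I(m, v) = v**2
I(-493, -638) - w(263, O) = (-638)**2 - sqrt(263**2 + (-492)**2)/9 = 407044 - sqrt(69169 + 242064)/9 = 407044 - sqrt(311233)/9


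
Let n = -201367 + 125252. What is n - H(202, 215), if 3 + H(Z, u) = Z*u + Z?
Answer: -119744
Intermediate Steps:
H(Z, u) = -3 + Z + Z*u (H(Z, u) = -3 + (Z*u + Z) = -3 + (Z + Z*u) = -3 + Z + Z*u)
n = -76115
n - H(202, 215) = -76115 - (-3 + 202 + 202*215) = -76115 - (-3 + 202 + 43430) = -76115 - 1*43629 = -76115 - 43629 = -119744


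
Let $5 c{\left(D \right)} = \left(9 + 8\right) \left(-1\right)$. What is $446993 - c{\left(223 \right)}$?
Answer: $\frac{2234982}{5} \approx 4.47 \cdot 10^{5}$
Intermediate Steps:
$c{\left(D \right)} = - \frac{17}{5}$ ($c{\left(D \right)} = \frac{\left(9 + 8\right) \left(-1\right)}{5} = \frac{17 \left(-1\right)}{5} = \frac{1}{5} \left(-17\right) = - \frac{17}{5}$)
$446993 - c{\left(223 \right)} = 446993 - - \frac{17}{5} = 446993 + \frac{17}{5} = \frac{2234982}{5}$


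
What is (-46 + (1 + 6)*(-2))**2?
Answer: 3600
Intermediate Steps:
(-46 + (1 + 6)*(-2))**2 = (-46 + 7*(-2))**2 = (-46 - 14)**2 = (-60)**2 = 3600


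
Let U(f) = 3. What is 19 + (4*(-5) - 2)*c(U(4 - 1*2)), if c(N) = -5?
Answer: 129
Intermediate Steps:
19 + (4*(-5) - 2)*c(U(4 - 1*2)) = 19 + (4*(-5) - 2)*(-5) = 19 + (-20 - 2)*(-5) = 19 - 22*(-5) = 19 + 110 = 129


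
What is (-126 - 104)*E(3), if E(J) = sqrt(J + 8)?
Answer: -230*sqrt(11) ≈ -762.82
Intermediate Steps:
E(J) = sqrt(8 + J)
(-126 - 104)*E(3) = (-126 - 104)*sqrt(8 + 3) = -230*sqrt(11)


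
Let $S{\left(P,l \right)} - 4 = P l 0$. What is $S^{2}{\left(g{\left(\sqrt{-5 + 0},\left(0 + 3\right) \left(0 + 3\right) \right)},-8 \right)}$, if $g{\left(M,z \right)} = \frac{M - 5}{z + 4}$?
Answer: $16$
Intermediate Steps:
$g{\left(M,z \right)} = \frac{-5 + M}{4 + z}$
$S{\left(P,l \right)} = 4$ ($S{\left(P,l \right)} = 4 + P l 0 = 4 + 0 = 4$)
$S^{2}{\left(g{\left(\sqrt{-5 + 0},\left(0 + 3\right) \left(0 + 3\right) \right)},-8 \right)} = 4^{2} = 16$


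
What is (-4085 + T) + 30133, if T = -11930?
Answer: 14118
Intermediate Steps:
(-4085 + T) + 30133 = (-4085 - 11930) + 30133 = -16015 + 30133 = 14118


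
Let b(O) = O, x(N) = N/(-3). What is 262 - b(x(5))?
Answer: 791/3 ≈ 263.67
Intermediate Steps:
x(N) = -N/3 (x(N) = N*(-⅓) = -N/3)
262 - b(x(5)) = 262 - (-1)*5/3 = 262 - 1*(-5/3) = 262 + 5/3 = 791/3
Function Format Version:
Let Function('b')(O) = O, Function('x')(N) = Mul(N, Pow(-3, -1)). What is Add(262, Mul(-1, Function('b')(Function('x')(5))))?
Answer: Rational(791, 3) ≈ 263.67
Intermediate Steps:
Function('x')(N) = Mul(Rational(-1, 3), N) (Function('x')(N) = Mul(N, Rational(-1, 3)) = Mul(Rational(-1, 3), N))
Add(262, Mul(-1, Function('b')(Function('x')(5)))) = Add(262, Mul(-1, Mul(Rational(-1, 3), 5))) = Add(262, Mul(-1, Rational(-5, 3))) = Add(262, Rational(5, 3)) = Rational(791, 3)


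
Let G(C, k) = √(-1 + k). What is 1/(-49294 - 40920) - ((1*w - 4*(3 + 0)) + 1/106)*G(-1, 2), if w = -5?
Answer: 40618827/2390671 ≈ 16.991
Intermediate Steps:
1/(-49294 - 40920) - ((1*w - 4*(3 + 0)) + 1/106)*G(-1, 2) = 1/(-49294 - 40920) - ((1*(-5) - 4*(3 + 0)) + 1/106)*√(-1 + 2) = 1/(-90214) - ((-5 - 4*3) + 1/106)*√1 = -1/90214 - ((-5 - 12) + 1/106) = -1/90214 - (-17 + 1/106) = -1/90214 - (-1801)/106 = -1/90214 - 1*(-1801/106) = -1/90214 + 1801/106 = 40618827/2390671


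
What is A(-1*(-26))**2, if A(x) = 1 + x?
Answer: 729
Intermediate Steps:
A(-1*(-26))**2 = (1 - 1*(-26))**2 = (1 + 26)**2 = 27**2 = 729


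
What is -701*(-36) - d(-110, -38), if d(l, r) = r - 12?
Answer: 25286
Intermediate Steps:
d(l, r) = -12 + r
-701*(-36) - d(-110, -38) = -701*(-36) - (-12 - 38) = 25236 - 1*(-50) = 25236 + 50 = 25286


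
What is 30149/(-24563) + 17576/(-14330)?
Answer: -61696747/25141985 ≈ -2.4539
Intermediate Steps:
30149/(-24563) + 17576/(-14330) = 30149*(-1/24563) + 17576*(-1/14330) = -4307/3509 - 8788/7165 = -61696747/25141985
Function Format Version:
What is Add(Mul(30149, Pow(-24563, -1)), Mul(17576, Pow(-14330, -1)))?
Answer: Rational(-61696747, 25141985) ≈ -2.4539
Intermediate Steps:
Add(Mul(30149, Pow(-24563, -1)), Mul(17576, Pow(-14330, -1))) = Add(Mul(30149, Rational(-1, 24563)), Mul(17576, Rational(-1, 14330))) = Add(Rational(-4307, 3509), Rational(-8788, 7165)) = Rational(-61696747, 25141985)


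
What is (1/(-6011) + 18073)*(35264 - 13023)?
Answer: 2416191113282/6011 ≈ 4.0196e+8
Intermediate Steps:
(1/(-6011) + 18073)*(35264 - 13023) = (-1/6011 + 18073)*22241 = (108636802/6011)*22241 = 2416191113282/6011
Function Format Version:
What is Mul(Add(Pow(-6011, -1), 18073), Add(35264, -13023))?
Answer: Rational(2416191113282, 6011) ≈ 4.0196e+8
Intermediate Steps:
Mul(Add(Pow(-6011, -1), 18073), Add(35264, -13023)) = Mul(Add(Rational(-1, 6011), 18073), 22241) = Mul(Rational(108636802, 6011), 22241) = Rational(2416191113282, 6011)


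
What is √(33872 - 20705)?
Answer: 3*√1463 ≈ 114.75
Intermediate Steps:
√(33872 - 20705) = √13167 = 3*√1463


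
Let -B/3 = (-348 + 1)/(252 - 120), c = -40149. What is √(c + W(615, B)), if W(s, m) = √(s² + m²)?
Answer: √(-19432116 + 11*√732364009)/22 ≈ 198.83*I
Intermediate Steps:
B = 347/44 (B = -3*(-348 + 1)/(252 - 120) = -(-1041)/132 = -3*(-347/132) = 347/44 ≈ 7.8864)
W(s, m) = √(m² + s²)
√(c + W(615, B)) = √(-40149 + √((347/44)² + 615²)) = √(-40149 + √(120409/1936 + 378225)) = √(-40149 + √(732364009/1936)) = √(-40149 + √732364009/44)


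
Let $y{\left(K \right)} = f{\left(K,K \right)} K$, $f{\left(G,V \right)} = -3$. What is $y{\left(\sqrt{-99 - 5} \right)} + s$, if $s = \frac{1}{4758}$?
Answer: $\frac{1}{4758} - 6 i \sqrt{26} \approx 0.00021017 - 30.594 i$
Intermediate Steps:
$y{\left(K \right)} = - 3 K$
$s = \frac{1}{4758} \approx 0.00021017$
$y{\left(\sqrt{-99 - 5} \right)} + s = - 3 \sqrt{-99 - 5} + \frac{1}{4758} = - 3 \sqrt{-104} + \frac{1}{4758} = - 3 \cdot 2 i \sqrt{26} + \frac{1}{4758} = - 6 i \sqrt{26} + \frac{1}{4758} = \frac{1}{4758} - 6 i \sqrt{26}$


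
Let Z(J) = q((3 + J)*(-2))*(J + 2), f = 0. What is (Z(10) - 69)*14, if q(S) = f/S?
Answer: -966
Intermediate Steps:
q(S) = 0 (q(S) = 0/S = 0)
Z(J) = 0 (Z(J) = 0*(J + 2) = 0*(2 + J) = 0)
(Z(10) - 69)*14 = (0 - 69)*14 = -69*14 = -966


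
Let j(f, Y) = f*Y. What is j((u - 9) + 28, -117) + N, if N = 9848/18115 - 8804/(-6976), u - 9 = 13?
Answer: -151492464293/31592560 ≈ -4795.2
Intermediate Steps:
u = 22 (u = 9 + 13 = 22)
j(f, Y) = Y*f
N = 57046027/31592560 (N = 9848*(1/18115) - 8804*(-1/6976) = 9848/18115 + 2201/1744 = 57046027/31592560 ≈ 1.8057)
j((u - 9) + 28, -117) + N = -117*((22 - 9) + 28) + 57046027/31592560 = -117*(13 + 28) + 57046027/31592560 = -117*41 + 57046027/31592560 = -4797 + 57046027/31592560 = -151492464293/31592560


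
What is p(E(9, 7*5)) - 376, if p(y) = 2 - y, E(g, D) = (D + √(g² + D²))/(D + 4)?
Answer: -14621/39 - √1306/39 ≈ -375.82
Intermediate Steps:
E(g, D) = (D + √(D² + g²))/(4 + D)
p(E(9, 7*5)) - 376 = (2 - (7*5 + √((7*5)² + 9²))/(4 + 7*5)) - 376 = (2 - (35 + √(35² + 81))/(4 + 35)) - 376 = (2 - (35 + √(1225 + 81))/39) - 376 = (2 - (35 + √1306)/39) - 376 = (2 - (35/39 + √1306/39)) - 376 = (2 + (-35/39 - √1306/39)) - 376 = (43/39 - √1306/39) - 376 = -14621/39 - √1306/39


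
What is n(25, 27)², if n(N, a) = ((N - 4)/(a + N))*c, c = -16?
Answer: 7056/169 ≈ 41.751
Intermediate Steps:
n(N, a) = -16*(-4 + N)/(N + a) (n(N, a) = ((N - 4)/(a + N))*(-16) = ((-4 + N)/(N + a))*(-16) = -16*(-4 + N)/(N + a))
n(25, 27)² = (16*(4 - 1*25)/(25 + 27))² = (16*(4 - 25)/52)² = (16*(1/52)*(-21))² = (-84/13)² = 7056/169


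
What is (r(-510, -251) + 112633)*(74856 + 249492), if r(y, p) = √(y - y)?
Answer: 36532288284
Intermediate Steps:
r(y, p) = 0 (r(y, p) = √0 = 0)
(r(-510, -251) + 112633)*(74856 + 249492) = (0 + 112633)*(74856 + 249492) = 112633*324348 = 36532288284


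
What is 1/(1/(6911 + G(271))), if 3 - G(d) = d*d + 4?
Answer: -66531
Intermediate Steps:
G(d) = -1 - d² (G(d) = 3 - (d*d + 4) = 3 - (d² + 4) = 3 - (4 + d²) = 3 + (-4 - d²) = -1 - d²)
1/(1/(6911 + G(271))) = 1/(1/(6911 + (-1 - 1*271²))) = 1/(1/(6911 + (-1 - 1*73441))) = 1/(1/(6911 + (-1 - 73441))) = 1/(1/(6911 - 73442)) = 1/(1/(-66531)) = 1/(-1/66531) = -66531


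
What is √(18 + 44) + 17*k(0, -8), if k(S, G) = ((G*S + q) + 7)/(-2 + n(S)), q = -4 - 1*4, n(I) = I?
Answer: 17/2 + √62 ≈ 16.374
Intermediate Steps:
q = -8 (q = -4 - 4 = -8)
k(S, G) = (-1 + G*S)/(-2 + S) (k(S, G) = ((G*S - 8) + 7)/(-2 + S) = ((-8 + G*S) + 7)/(-2 + S) = (-1 + G*S)/(-2 + S))
√(18 + 44) + 17*k(0, -8) = √(18 + 44) + 17*((-1 - 8*0)/(-2 + 0)) = √62 + 17*((-1 + 0)/(-2)) = √62 + 17*(-½*(-1)) = √62 + 17*(½) = √62 + 17/2 = 17/2 + √62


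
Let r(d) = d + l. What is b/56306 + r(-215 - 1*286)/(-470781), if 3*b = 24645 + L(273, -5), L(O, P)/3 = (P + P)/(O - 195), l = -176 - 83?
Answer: 25416287770/172300667409 ≈ 0.14751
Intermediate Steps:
l = -259
L(O, P) = 6*P/(-195 + O) (L(O, P) = 3*((P + P)/(O - 195)) = 3*((2*P)/(-195 + O)) = 3*(2*P/(-195 + O)) = 6*P/(-195 + O))
r(d) = -259 + d (r(d) = d - 259 = -259 + d)
b = 320380/39 (b = (24645 + 6*(-5)/(-195 + 273))/3 = (24645 + 6*(-5)/78)/3 = (24645 + 6*(-5)*(1/78))/3 = (24645 - 5/13)/3 = (⅓)*(320380/13) = 320380/39 ≈ 8214.9)
b/56306 + r(-215 - 1*286)/(-470781) = (320380/39)/56306 + (-259 + (-215 - 1*286))/(-470781) = (320380/39)*(1/56306) + (-259 + (-215 - 286))*(-1/470781) = 160190/1097967 + (-259 - 501)*(-1/470781) = 160190/1097967 - 760*(-1/470781) = 160190/1097967 + 760/470781 = 25416287770/172300667409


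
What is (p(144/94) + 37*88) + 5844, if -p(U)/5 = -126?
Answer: 9730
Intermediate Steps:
p(U) = 630 (p(U) = -5*(-126) = 630)
(p(144/94) + 37*88) + 5844 = (630 + 37*88) + 5844 = (630 + 3256) + 5844 = 3886 + 5844 = 9730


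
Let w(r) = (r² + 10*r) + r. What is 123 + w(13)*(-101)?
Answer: -31389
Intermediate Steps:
w(r) = r² + 11*r
123 + w(13)*(-101) = 123 + (13*(11 + 13))*(-101) = 123 + (13*24)*(-101) = 123 + 312*(-101) = 123 - 31512 = -31389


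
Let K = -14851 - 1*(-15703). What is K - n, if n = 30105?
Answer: -29253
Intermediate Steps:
K = 852 (K = -14851 + 15703 = 852)
K - n = 852 - 1*30105 = 852 - 30105 = -29253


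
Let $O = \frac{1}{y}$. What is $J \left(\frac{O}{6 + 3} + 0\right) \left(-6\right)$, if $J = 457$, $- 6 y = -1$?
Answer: $-1828$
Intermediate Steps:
$y = \frac{1}{6}$ ($y = \left(- \frac{1}{6}\right) \left(-1\right) = \frac{1}{6} \approx 0.16667$)
$O = 6$ ($O = \frac{1}{\frac{1}{6}} = 6$)
$J \left(\frac{O}{6 + 3} + 0\right) \left(-6\right) = 457 \left(\frac{1}{6 + 3} \cdot 6 + 0\right) \left(-6\right) = 457 \left(\frac{1}{9} \cdot 6 + 0\right) \left(-6\right) = 457 \left(\frac{2}{3} + 0\right) \left(-6\right) = 457 \cdot \frac{2}{3} \left(-6\right) = 457 \left(-4\right) = -1828$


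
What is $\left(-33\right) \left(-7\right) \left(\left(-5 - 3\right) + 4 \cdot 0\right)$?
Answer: $-1848$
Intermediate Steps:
$\left(-33\right) \left(-7\right) \left(\left(-5 - 3\right) + 4 \cdot 0\right) = 231 \left(-8 + 0\right) = 231 \left(-8\right) = -1848$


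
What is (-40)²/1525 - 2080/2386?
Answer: 12912/72773 ≈ 0.17743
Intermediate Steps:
(-40)²/1525 - 2080/2386 = 1600*(1/1525) - 2080*1/2386 = 64/61 - 1040/1193 = 12912/72773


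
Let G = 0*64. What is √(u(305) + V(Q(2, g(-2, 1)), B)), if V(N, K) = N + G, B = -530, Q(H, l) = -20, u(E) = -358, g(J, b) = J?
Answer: 3*I*√42 ≈ 19.442*I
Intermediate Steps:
G = 0
V(N, K) = N (V(N, K) = N + 0 = N)
√(u(305) + V(Q(2, g(-2, 1)), B)) = √(-358 - 20) = √(-378) = 3*I*√42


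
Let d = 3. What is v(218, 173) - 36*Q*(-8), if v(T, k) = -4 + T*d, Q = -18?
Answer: -4534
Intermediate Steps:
v(T, k) = -4 + 3*T (v(T, k) = -4 + T*3 = -4 + 3*T)
v(218, 173) - 36*Q*(-8) = (-4 + 3*218) - 36*(-18)*(-8) = (-4 + 654) + 648*(-8) = 650 - 5184 = -4534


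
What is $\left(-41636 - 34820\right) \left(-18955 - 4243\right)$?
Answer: $1773626288$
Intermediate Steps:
$\left(-41636 - 34820\right) \left(-18955 - 4243\right) = \left(-76456\right) \left(-23198\right) = 1773626288$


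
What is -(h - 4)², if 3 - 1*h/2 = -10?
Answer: -484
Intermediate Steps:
h = 26 (h = 6 - 2*(-10) = 6 + 20 = 26)
-(h - 4)² = -(26 - 4)² = -1*22² = -1*484 = -484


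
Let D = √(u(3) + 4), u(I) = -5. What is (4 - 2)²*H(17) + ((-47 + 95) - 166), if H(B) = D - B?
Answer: -186 + 4*I ≈ -186.0 + 4.0*I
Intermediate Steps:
D = I (D = √(-5 + 4) = √(-1) = I ≈ 1.0*I)
H(B) = I - B
(4 - 2)²*H(17) + ((-47 + 95) - 166) = (4 - 2)²*(I - 1*17) + ((-47 + 95) - 166) = 2²*(I - 17) + (48 - 166) = 4*(-17 + I) - 118 = (-68 + 4*I) - 118 = -186 + 4*I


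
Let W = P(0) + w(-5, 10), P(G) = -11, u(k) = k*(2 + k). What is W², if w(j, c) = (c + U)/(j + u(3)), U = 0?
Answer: 100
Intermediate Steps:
w(j, c) = c/(15 + j) (w(j, c) = (c + 0)/(j + 3*(2 + 3)) = c/(j + 3*5) = c/(j + 15) = c/(15 + j))
W = -10 (W = -11 + 10/(15 - 5) = -11 + 10/10 = -11 + 10*(⅒) = -11 + 1 = -10)
W² = (-10)² = 100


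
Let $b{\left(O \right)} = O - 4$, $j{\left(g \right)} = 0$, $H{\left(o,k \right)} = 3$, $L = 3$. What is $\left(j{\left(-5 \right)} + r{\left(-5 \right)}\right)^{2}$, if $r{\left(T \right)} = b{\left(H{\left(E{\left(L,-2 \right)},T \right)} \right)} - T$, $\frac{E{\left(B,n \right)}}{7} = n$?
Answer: $16$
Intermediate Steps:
$E{\left(B,n \right)} = 7 n$
$b{\left(O \right)} = -4 + O$
$r{\left(T \right)} = -1 - T$ ($r{\left(T \right)} = \left(-4 + 3\right) - T = -1 - T$)
$\left(j{\left(-5 \right)} + r{\left(-5 \right)}\right)^{2} = \left(0 - -4\right)^{2} = \left(0 + \left(-1 + 5\right)\right)^{2} = \left(0 + 4\right)^{2} = 4^{2} = 16$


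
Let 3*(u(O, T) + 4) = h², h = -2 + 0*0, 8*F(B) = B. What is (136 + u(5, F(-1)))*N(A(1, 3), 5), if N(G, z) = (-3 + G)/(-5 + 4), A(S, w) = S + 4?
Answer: -800/3 ≈ -266.67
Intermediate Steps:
A(S, w) = 4 + S
N(G, z) = 3 - G (N(G, z) = (-3 + G)/(-1) = (-3 + G)*(-1) = 3 - G)
F(B) = B/8
h = -2 (h = -2 + 0 = -2)
u(O, T) = -8/3 (u(O, T) = -4 + (⅓)*(-2)² = -4 + (⅓)*4 = -4 + 4/3 = -8/3)
(136 + u(5, F(-1)))*N(A(1, 3), 5) = (136 - 8/3)*(3 - (4 + 1)) = 400*(3 - 1*5)/3 = 400*(3 - 5)/3 = (400/3)*(-2) = -800/3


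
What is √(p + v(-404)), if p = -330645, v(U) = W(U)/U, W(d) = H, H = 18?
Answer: I*√13491640398/202 ≈ 575.02*I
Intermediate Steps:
W(d) = 18
v(U) = 18/U
√(p + v(-404)) = √(-330645 + 18/(-404)) = √(-330645 + 18*(-1/404)) = √(-330645 - 9/202) = √(-66790299/202) = I*√13491640398/202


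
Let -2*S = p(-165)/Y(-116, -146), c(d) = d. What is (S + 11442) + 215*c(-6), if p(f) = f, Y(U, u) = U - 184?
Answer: 406069/40 ≈ 10152.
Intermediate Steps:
Y(U, u) = -184 + U
S = -11/40 (S = -(-165)/(2*(-184 - 116)) = -(-165)/(2*(-300)) = -(-165)*(-1)/(2*300) = -½*11/20 = -11/40 ≈ -0.27500)
(S + 11442) + 215*c(-6) = (-11/40 + 11442) + 215*(-6) = 457669/40 - 1290 = 406069/40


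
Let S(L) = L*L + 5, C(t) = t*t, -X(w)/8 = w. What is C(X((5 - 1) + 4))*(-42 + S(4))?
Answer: -86016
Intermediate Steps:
X(w) = -8*w
C(t) = t²
S(L) = 5 + L² (S(L) = L² + 5 = 5 + L²)
C(X((5 - 1) + 4))*(-42 + S(4)) = (-8*((5 - 1) + 4))²*(-42 + (5 + 4²)) = (-8*(4 + 4))²*(-42 + (5 + 16)) = (-8*8)²*(-42 + 21) = (-64)²*(-21) = 4096*(-21) = -86016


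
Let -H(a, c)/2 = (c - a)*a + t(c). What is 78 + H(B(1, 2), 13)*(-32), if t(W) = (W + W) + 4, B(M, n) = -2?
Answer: 78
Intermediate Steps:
t(W) = 4 + 2*W (t(W) = 2*W + 4 = 4 + 2*W)
H(a, c) = -8 - 4*c - 2*a*(c - a) (H(a, c) = -2*((c - a)*a + (4 + 2*c)) = -2*(a*(c - a) + (4 + 2*c)) = -2*(4 + 2*c + a*(c - a)) = -8 - 4*c - 2*a*(c - a))
78 + H(B(1, 2), 13)*(-32) = 78 + (-8 - 4*13 + 2*(-2)² - 2*(-2)*13)*(-32) = 78 + (-8 - 52 + 2*4 + 52)*(-32) = 78 + (-8 - 52 + 8 + 52)*(-32) = 78 + 0*(-32) = 78 + 0 = 78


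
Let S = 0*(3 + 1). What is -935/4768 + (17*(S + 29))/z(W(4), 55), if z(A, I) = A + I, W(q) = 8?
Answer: 2291719/300384 ≈ 7.6293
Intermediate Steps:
S = 0 (S = 0*4 = 0)
-935/4768 + (17*(S + 29))/z(W(4), 55) = -935/4768 + (17*(0 + 29))/(8 + 55) = -935*1/4768 + (17*29)/63 = -935/4768 + 493*(1/63) = -935/4768 + 493/63 = 2291719/300384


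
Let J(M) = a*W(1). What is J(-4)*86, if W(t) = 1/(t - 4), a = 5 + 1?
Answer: -172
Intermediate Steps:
a = 6
W(t) = 1/(-4 + t)
J(M) = -2 (J(M) = 6/(-4 + 1) = 6/(-3) = 6*(-1/3) = -2)
J(-4)*86 = -2*86 = -172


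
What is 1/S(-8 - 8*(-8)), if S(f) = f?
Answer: 1/56 ≈ 0.017857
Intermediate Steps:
1/S(-8 - 8*(-8)) = 1/(-8 - 8*(-8)) = 1/(-8 + 64) = 1/56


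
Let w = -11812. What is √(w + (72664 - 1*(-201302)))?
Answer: √262154 ≈ 512.01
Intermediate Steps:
√(w + (72664 - 1*(-201302))) = √(-11812 + (72664 - 1*(-201302))) = √(-11812 + (72664 + 201302)) = √(-11812 + 273966) = √262154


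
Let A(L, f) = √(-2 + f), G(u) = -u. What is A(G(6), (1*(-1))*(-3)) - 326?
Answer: -325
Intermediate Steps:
A(G(6), (1*(-1))*(-3)) - 326 = √(-2 + (1*(-1))*(-3)) - 326 = √(-2 - 1*(-3)) - 326 = √(-2 + 3) - 326 = √1 - 326 = 1 - 326 = -325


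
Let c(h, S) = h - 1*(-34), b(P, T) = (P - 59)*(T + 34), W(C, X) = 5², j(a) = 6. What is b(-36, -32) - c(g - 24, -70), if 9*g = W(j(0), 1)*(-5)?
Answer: -1675/9 ≈ -186.11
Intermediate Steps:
W(C, X) = 25
b(P, T) = (-59 + P)*(34 + T)
g = -125/9 (g = (25*(-5))/9 = (⅑)*(-125) = -125/9 ≈ -13.889)
c(h, S) = 34 + h (c(h, S) = h + 34 = 34 + h)
b(-36, -32) - c(g - 24, -70) = (-2006 - 59*(-32) + 34*(-36) - 36*(-32)) - (34 + (-125/9 - 24)) = (-2006 + 1888 - 1224 + 1152) - (34 - 341/9) = -190 - 1*(-35/9) = -190 + 35/9 = -1675/9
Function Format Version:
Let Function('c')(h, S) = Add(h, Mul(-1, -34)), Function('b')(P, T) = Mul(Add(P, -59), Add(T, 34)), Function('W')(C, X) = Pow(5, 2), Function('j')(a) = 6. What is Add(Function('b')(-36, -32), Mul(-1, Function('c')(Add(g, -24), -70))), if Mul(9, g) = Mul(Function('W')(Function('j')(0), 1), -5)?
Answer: Rational(-1675, 9) ≈ -186.11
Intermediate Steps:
Function('W')(C, X) = 25
Function('b')(P, T) = Mul(Add(-59, P), Add(34, T))
g = Rational(-125, 9) (g = Mul(Rational(1, 9), Mul(25, -5)) = Mul(Rational(1, 9), -125) = Rational(-125, 9) ≈ -13.889)
Function('c')(h, S) = Add(34, h) (Function('c')(h, S) = Add(h, 34) = Add(34, h))
Add(Function('b')(-36, -32), Mul(-1, Function('c')(Add(g, -24), -70))) = Add(Add(-2006, Mul(-59, -32), Mul(34, -36), Mul(-36, -32)), Mul(-1, Add(34, Add(Rational(-125, 9), -24)))) = Add(Add(-2006, 1888, -1224, 1152), Mul(-1, Add(34, Rational(-341, 9)))) = Add(-190, Mul(-1, Rational(-35, 9))) = Add(-190, Rational(35, 9)) = Rational(-1675, 9)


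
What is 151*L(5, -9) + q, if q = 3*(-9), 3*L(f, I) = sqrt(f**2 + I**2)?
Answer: -27 + 151*sqrt(106)/3 ≈ 491.21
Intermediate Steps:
L(f, I) = sqrt(I**2 + f**2)/3 (L(f, I) = sqrt(f**2 + I**2)/3 = sqrt(I**2 + f**2)/3)
q = -27
151*L(5, -9) + q = 151*(sqrt((-9)**2 + 5**2)/3) - 27 = 151*(sqrt(81 + 25)/3) - 27 = 151*(sqrt(106)/3) - 27 = 151*sqrt(106)/3 - 27 = -27 + 151*sqrt(106)/3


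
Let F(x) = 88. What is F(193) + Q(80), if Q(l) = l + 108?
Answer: 276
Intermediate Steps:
Q(l) = 108 + l
F(193) + Q(80) = 88 + (108 + 80) = 88 + 188 = 276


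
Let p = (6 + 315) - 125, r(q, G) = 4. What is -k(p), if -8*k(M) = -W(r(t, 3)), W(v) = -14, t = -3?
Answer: 7/4 ≈ 1.7500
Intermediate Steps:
p = 196 (p = 321 - 125 = 196)
k(M) = -7/4 (k(M) = -(-1)*(-14)/8 = -⅛*14 = -7/4)
-k(p) = -1*(-7/4) = 7/4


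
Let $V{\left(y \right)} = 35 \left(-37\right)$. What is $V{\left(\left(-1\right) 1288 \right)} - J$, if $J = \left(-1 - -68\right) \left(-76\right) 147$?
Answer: $747229$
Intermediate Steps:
$V{\left(y \right)} = -1295$
$J = -748524$ ($J = \left(-1 + 68\right) \left(-76\right) 147 = 67 \left(-76\right) 147 = \left(-5092\right) 147 = -748524$)
$V{\left(\left(-1\right) 1288 \right)} - J = -1295 - -748524 = -1295 + 748524 = 747229$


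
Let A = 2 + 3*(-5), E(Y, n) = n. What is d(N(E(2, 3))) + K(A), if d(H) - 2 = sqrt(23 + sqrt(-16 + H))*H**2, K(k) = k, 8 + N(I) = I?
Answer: -11 + 25*sqrt(23 + I*sqrt(21)) ≈ 109.48 + 11.886*I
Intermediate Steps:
N(I) = -8 + I
A = -13 (A = 2 - 15 = -13)
d(H) = 2 + H**2*sqrt(23 + sqrt(-16 + H)) (d(H) = 2 + sqrt(23 + sqrt(-16 + H))*H**2 = 2 + H**2*sqrt(23 + sqrt(-16 + H)))
d(N(E(2, 3))) + K(A) = (2 + (-8 + 3)**2*sqrt(23 + sqrt(-16 + (-8 + 3)))) - 13 = (2 + (-5)**2*sqrt(23 + sqrt(-16 - 5))) - 13 = (2 + 25*sqrt(23 + sqrt(-21))) - 13 = (2 + 25*sqrt(23 + I*sqrt(21))) - 13 = -11 + 25*sqrt(23 + I*sqrt(21))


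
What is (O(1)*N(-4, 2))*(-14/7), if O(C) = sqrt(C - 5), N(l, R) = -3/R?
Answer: 6*I ≈ 6.0*I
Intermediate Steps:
O(C) = sqrt(-5 + C)
(O(1)*N(-4, 2))*(-14/7) = (sqrt(-5 + 1)*(-3/2))*(-14/7) = (sqrt(-4)*(-3*1/2))*(-14*1/7) = ((2*I)*(-3/2))*(-2) = -3*I*(-2) = 6*I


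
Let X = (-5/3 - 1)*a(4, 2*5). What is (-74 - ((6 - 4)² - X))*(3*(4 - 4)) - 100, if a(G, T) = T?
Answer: -100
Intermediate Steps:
X = -80/3 (X = (-5/3 - 1)*(2*5) = (-5*⅓ - 1)*10 = (-5/3 - 1)*10 = -8/3*10 = -80/3 ≈ -26.667)
(-74 - ((6 - 4)² - X))*(3*(4 - 4)) - 100 = (-74 - ((6 - 4)² - 1*(-80/3)))*(3*(4 - 4)) - 100 = (-74 - (2² + 80/3))*(3*0) - 100 = (-74 - (4 + 80/3))*0 - 100 = (-74 - 1*92/3)*0 - 100 = (-74 - 92/3)*0 - 100 = -314/3*0 - 100 = 0 - 100 = -100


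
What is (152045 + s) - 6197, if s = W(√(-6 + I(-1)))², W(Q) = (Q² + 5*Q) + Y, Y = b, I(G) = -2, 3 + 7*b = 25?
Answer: 7137908/49 - 680*I*√2/7 ≈ 1.4567e+5 - 137.38*I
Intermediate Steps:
b = 22/7 (b = -3/7 + (⅐)*25 = -3/7 + 25/7 = 22/7 ≈ 3.1429)
Y = 22/7 ≈ 3.1429
W(Q) = 22/7 + Q² + 5*Q (W(Q) = (Q² + 5*Q) + 22/7 = 22/7 + Q² + 5*Q)
s = (-34/7 + 10*I*√2)² (s = (22/7 + (√(-6 - 2))² + 5*√(-6 - 2))² = (22/7 + (√(-8))² + 5*√(-8))² = (22/7 + (2*I*√2)² + 5*(2*I*√2))² = (22/7 - 8 + 10*I*√2)² = (-34/7 + 10*I*√2)² ≈ -176.41 - 137.38*I)
(152045 + s) - 6197 = (152045 + (-8644/49 - 680*I*√2/7)) - 6197 = (7441561/49 - 680*I*√2/7) - 6197 = 7137908/49 - 680*I*√2/7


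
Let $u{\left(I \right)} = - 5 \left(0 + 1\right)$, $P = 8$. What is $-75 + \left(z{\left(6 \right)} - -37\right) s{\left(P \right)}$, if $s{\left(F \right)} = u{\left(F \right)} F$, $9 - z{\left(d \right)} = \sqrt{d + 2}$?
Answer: $-1915 + 80 \sqrt{2} \approx -1801.9$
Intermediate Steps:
$u{\left(I \right)} = -5$ ($u{\left(I \right)} = \left(-5\right) 1 = -5$)
$z{\left(d \right)} = 9 - \sqrt{2 + d}$ ($z{\left(d \right)} = 9 - \sqrt{d + 2} = 9 - \sqrt{2 + d}$)
$s{\left(F \right)} = - 5 F$
$-75 + \left(z{\left(6 \right)} - -37\right) s{\left(P \right)} = -75 + \left(\left(9 - \sqrt{2 + 6}\right) - -37\right) \left(\left(-5\right) 8\right) = -75 + \left(\left(9 - \sqrt{8}\right) + 37\right) \left(-40\right) = -75 + \left(\left(9 - 2 \sqrt{2}\right) + 37\right) \left(-40\right) = -75 + \left(46 - 2 \sqrt{2}\right) \left(-40\right) = -75 - \left(1840 - 80 \sqrt{2}\right) = -1915 + 80 \sqrt{2}$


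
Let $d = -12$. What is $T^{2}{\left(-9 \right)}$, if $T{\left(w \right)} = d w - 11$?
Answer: $9409$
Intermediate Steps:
$T{\left(w \right)} = -11 - 12 w$ ($T{\left(w \right)} = - 12 w - 11 = -11 - 12 w$)
$T^{2}{\left(-9 \right)} = \left(-11 - -108\right)^{2} = \left(-11 + 108\right)^{2} = 97^{2} = 9409$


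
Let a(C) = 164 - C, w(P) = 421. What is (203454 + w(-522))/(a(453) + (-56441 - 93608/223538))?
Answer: -22786904875/6340702174 ≈ -3.5938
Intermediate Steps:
(203454 + w(-522))/(a(453) + (-56441 - 93608/223538)) = (203454 + 421)/((164 - 1*453) + (-56441 - 93608/223538)) = 203875/((164 - 453) + (-56441 - 93608/223538)) = 203875/(-289 + (-56441 - 1*46804/111769)) = 203875/(-289 + (-56441 - 46804/111769)) = 203875/(-289 - 6308400933/111769) = 203875/(-6340702174/111769) = 203875*(-111769/6340702174) = -22786904875/6340702174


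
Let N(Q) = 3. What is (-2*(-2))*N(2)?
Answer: 12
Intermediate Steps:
(-2*(-2))*N(2) = -2*(-2)*3 = -1*(-4)*3 = 4*3 = 12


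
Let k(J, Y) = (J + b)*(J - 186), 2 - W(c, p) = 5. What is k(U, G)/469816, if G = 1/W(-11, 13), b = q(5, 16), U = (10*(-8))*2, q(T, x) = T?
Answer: 26815/234908 ≈ 0.11415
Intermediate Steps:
W(c, p) = -3 (W(c, p) = 2 - 1*5 = 2 - 5 = -3)
U = -160 (U = -80*2 = -160)
b = 5
G = -⅓ (G = 1/(-3) = -⅓ ≈ -0.33333)
k(J, Y) = (-186 + J)*(5 + J) (k(J, Y) = (J + 5)*(J - 186) = (5 + J)*(-186 + J) = (-186 + J)*(5 + J))
k(U, G)/469816 = (-930 + (-160)² - 181*(-160))/469816 = (-930 + 25600 + 28960)*(1/469816) = 53630*(1/469816) = 26815/234908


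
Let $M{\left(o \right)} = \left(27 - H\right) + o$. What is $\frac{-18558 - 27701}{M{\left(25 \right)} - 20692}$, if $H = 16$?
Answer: $\frac{46259}{20656} \approx 2.2395$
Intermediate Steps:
$M{\left(o \right)} = 11 + o$ ($M{\left(o \right)} = \left(27 - 16\right) + o = 11 + o$)
$\frac{-18558 - 27701}{M{\left(25 \right)} - 20692} = \frac{-18558 - 27701}{\left(11 + 25\right) - 20692} = - \frac{46259}{36 - 20692} = - \frac{46259}{-20656} = \left(-46259\right) \left(- \frac{1}{20656}\right) = \frac{46259}{20656}$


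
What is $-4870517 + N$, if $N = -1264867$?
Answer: $-6135384$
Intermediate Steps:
$-4870517 + N = -4870517 - 1264867 = -6135384$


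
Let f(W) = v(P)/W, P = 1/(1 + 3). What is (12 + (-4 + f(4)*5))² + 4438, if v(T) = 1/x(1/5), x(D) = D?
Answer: 74257/16 ≈ 4641.1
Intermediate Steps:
P = ¼ (P = 1/4 = ¼ ≈ 0.25000)
v(T) = 5 (v(T) = 1/(1/5) = 1/(⅕) = 5)
f(W) = 5/W
(12 + (-4 + f(4)*5))² + 4438 = (12 + (-4 + (5/4)*5))² + 4438 = (12 + (-4 + 25/4))² + 4438 = (12 + 9/4)² + 4438 = (57/4)² + 4438 = 3249/16 + 4438 = 74257/16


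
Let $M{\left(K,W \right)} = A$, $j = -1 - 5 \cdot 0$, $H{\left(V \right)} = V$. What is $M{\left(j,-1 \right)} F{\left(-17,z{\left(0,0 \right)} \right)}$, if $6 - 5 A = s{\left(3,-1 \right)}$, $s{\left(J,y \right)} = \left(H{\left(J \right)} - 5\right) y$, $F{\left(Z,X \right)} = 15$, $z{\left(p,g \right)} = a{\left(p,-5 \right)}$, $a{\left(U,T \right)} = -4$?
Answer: $12$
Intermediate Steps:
$z{\left(p,g \right)} = -4$
$s{\left(J,y \right)} = y \left(-5 + J\right)$ ($s{\left(J,y \right)} = \left(J - 5\right) y = \left(-5 + J\right) y = y \left(-5 + J\right)$)
$j = -1$ ($j = -1 - 0 = -1 + 0 = -1$)
$A = \frac{4}{5}$ ($A = \frac{6}{5} - \frac{\left(-1\right) \left(-5 + 3\right)}{5} = \frac{6}{5} - \frac{\left(-1\right) \left(-2\right)}{5} = \frac{6}{5} - \frac{2}{5} = \frac{4}{5} \approx 0.8$)
$M{\left(K,W \right)} = \frac{4}{5}$
$M{\left(j,-1 \right)} F{\left(-17,z{\left(0,0 \right)} \right)} = \frac{4}{5} \cdot 15 = 12$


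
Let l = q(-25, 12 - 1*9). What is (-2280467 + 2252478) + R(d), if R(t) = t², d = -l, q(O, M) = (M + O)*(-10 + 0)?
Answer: 20411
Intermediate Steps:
q(O, M) = -10*M - 10*O (q(O, M) = (M + O)*(-10) = -10*M - 10*O)
l = 220 (l = -10*(12 - 1*9) - 10*(-25) = -10*(12 - 9) + 250 = -10*3 + 250 = -30 + 250 = 220)
d = -220 (d = -1*220 = -220)
(-2280467 + 2252478) + R(d) = (-2280467 + 2252478) + (-220)² = -27989 + 48400 = 20411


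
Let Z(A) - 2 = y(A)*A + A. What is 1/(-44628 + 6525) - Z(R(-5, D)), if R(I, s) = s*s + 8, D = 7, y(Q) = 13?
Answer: -30482401/38103 ≈ -800.00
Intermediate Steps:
R(I, s) = 8 + s² (R(I, s) = s² + 8 = 8 + s²)
Z(A) = 2 + 14*A (Z(A) = 2 + (13*A + A) = 2 + 14*A)
1/(-44628 + 6525) - Z(R(-5, D)) = 1/(-44628 + 6525) - (2 + 14*(8 + 7²)) = 1/(-38103) - (2 + 14*(8 + 49)) = -1/38103 - (2 + 14*57) = -1/38103 - (2 + 798) = -1/38103 - 1*800 = -1/38103 - 800 = -30482401/38103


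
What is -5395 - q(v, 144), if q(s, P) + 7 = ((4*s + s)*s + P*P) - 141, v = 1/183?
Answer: -870144692/33489 ≈ -25983.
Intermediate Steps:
v = 1/183 ≈ 0.0054645
q(s, P) = -148 + P**2 + 5*s**2 (q(s, P) = -7 + (((4*s + s)*s + P*P) - 141) = -7 + (((5*s)*s + P**2) - 141) = -7 + ((5*s**2 + P**2) - 141) = -7 + ((P**2 + 5*s**2) - 141) = -7 + (-141 + P**2 + 5*s**2) = -148 + P**2 + 5*s**2)
-5395 - q(v, 144) = -5395 - (-148 + 144**2 + 5*(1/183)**2) = -5395 - (-148 + 20736 + 5*(1/33489)) = -5395 - (-148 + 20736 + 5/33489) = -5395 - 1*689471537/33489 = -5395 - 689471537/33489 = -870144692/33489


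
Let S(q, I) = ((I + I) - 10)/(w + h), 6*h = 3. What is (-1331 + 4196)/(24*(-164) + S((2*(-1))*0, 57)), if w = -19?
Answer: -21201/29168 ≈ -0.72686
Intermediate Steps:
h = 1/2 (h = (1/6)*3 = 1/2 ≈ 0.50000)
S(q, I) = 20/37 - 4*I/37 (S(q, I) = ((I + I) - 10)/(-19 + 1/2) = (2*I - 10)/(-37/2) = (-10 + 2*I)*(-2/37) = 20/37 - 4*I/37)
(-1331 + 4196)/(24*(-164) + S((2*(-1))*0, 57)) = (-1331 + 4196)/(24*(-164) + (20/37 - 4/37*57)) = 2865/(-3936 + (20/37 - 228/37)) = 2865/(-3936 - 208/37) = 2865/(-145840/37) = 2865*(-37/145840) = -21201/29168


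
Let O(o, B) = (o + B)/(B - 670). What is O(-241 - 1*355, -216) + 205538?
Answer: 91053740/443 ≈ 2.0554e+5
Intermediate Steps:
O(o, B) = (B + o)/(-670 + B)
O(-241 - 1*355, -216) + 205538 = (-216 + (-241 - 1*355))/(-670 - 216) + 205538 = (-216 + (-241 - 355))/(-886) + 205538 = -(-216 - 596)/886 + 205538 = -1/886*(-812) + 205538 = 406/443 + 205538 = 91053740/443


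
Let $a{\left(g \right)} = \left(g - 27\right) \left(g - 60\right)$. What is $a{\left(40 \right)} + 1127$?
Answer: $867$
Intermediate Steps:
$a{\left(g \right)} = \left(-60 + g\right) \left(-27 + g\right)$ ($a{\left(g \right)} = \left(-27 + g\right) \left(-60 + g\right) = \left(-60 + g\right) \left(-27 + g\right)$)
$a{\left(40 \right)} + 1127 = \left(1620 + 40^{2} - 3480\right) + 1127 = \left(1620 + 1600 - 3480\right) + 1127 = -260 + 1127 = 867$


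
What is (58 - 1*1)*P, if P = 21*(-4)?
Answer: -4788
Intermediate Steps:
P = -84
(58 - 1*1)*P = (58 - 1*1)*(-84) = (58 - 1)*(-84) = 57*(-84) = -4788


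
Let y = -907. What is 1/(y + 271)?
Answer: -1/636 ≈ -0.0015723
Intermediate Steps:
1/(y + 271) = 1/(-907 + 271) = 1/(-636) = -1/636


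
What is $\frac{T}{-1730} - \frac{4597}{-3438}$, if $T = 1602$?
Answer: $\frac{1222567}{2973870} \approx 0.4111$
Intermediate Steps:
$\frac{T}{-1730} - \frac{4597}{-3438} = \frac{1602}{-1730} - \frac{4597}{-3438} = 1602 \left(- \frac{1}{1730}\right) - - \frac{4597}{3438} = - \frac{801}{865} + \frac{4597}{3438} = \frac{1222567}{2973870}$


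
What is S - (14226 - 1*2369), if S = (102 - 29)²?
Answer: -6528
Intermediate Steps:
S = 5329 (S = 73² = 5329)
S - (14226 - 1*2369) = 5329 - (14226 - 1*2369) = 5329 - (14226 - 2369) = 5329 - 1*11857 = 5329 - 11857 = -6528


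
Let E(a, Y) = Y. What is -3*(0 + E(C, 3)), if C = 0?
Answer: -9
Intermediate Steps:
-3*(0 + E(C, 3)) = -3*(0 + 3) = -3*3 = -9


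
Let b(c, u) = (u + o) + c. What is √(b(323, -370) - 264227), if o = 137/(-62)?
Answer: 5*I*√40635110/62 ≈ 514.08*I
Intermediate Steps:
o = -137/62 (o = 137*(-1/62) = -137/62 ≈ -2.2097)
b(c, u) = -137/62 + c + u (b(c, u) = (u - 137/62) + c = (-137/62 + u) + c = -137/62 + c + u)
√(b(323, -370) - 264227) = √((-137/62 + 323 - 370) - 264227) = √(-3051/62 - 264227) = √(-16385125/62) = 5*I*√40635110/62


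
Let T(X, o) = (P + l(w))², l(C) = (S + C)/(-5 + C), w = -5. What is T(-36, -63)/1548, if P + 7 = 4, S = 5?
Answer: 1/172 ≈ 0.0058140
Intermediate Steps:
P = -3 (P = -7 + 4 = -3)
l(C) = (5 + C)/(-5 + C)
T(X, o) = 9 (T(X, o) = (-3 + (5 - 5)/(-5 - 5))² = (-3 + 0/(-10))² = (-3 - ⅒*0)² = (-3 + 0)² = (-3)² = 9)
T(-36, -63)/1548 = 9/1548 = 9*(1/1548) = 1/172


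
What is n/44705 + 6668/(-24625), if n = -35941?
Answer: -236628013/220172125 ≈ -1.0747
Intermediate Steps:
n/44705 + 6668/(-24625) = -35941/44705 + 6668/(-24625) = -35941*1/44705 + 6668*(-1/24625) = -35941/44705 - 6668/24625 = -236628013/220172125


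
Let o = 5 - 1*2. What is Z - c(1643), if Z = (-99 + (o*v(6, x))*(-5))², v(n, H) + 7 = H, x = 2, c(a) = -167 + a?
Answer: -900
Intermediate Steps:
v(n, H) = -7 + H
o = 3 (o = 5 - 2 = 3)
Z = 576 (Z = (-99 + (3*(-7 + 2))*(-5))² = (-99 + (3*(-5))*(-5))² = (-99 - 15*(-5))² = (-99 + 75)² = (-24)² = 576)
Z - c(1643) = 576 - (-167 + 1643) = 576 - 1*1476 = 576 - 1476 = -900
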